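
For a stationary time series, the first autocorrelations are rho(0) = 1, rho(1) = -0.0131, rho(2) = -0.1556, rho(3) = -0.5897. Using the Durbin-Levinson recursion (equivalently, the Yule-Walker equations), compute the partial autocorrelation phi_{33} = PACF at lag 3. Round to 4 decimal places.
\phi_{33} = -0.6090

The PACF at lag k is phi_{kk}, the last component of the solution
to the Yule-Walker system G_k phi = r_k where
  (G_k)_{ij} = rho(|i - j|), (r_k)_i = rho(i), i,j = 1..k.
Equivalently, Durbin-Levinson gives phi_{kk} iteratively:
  phi_{11} = rho(1)
  phi_{kk} = [rho(k) - sum_{j=1..k-1} phi_{k-1,j} rho(k-j)]
            / [1 - sum_{j=1..k-1} phi_{k-1,j} rho(j)],
  phi_{k,j} = phi_{k-1,j} - phi_{kk} phi_{k-1,k-j},  j = 1..k-1.
Step k = 1:
  phi_11 = rho(1) = -0.0131.
Step k = 2:
  phi_22 = [rho(2) - phi_11 rho(1)] / [1 - phi_11 rho(1)] = [-0.1556 - (-0.0131)(-0.0131)] / [1 - (-0.0131)(-0.0131)]
         = -0.15577161 / 0.99982839 = -0.155798.
  Update: phi_21 = phi_11 - phi_22 phi_11 = -0.0131 - (-0.155798)(-0.0131) = -0.015141.
Step k = 3:
  phi_33 = [rho(3) - phi_21 rho(2) - phi_22 rho(1)] / [1 - phi_21 rho(1) - phi_22 rho(2)]
    numerator   = -0.5897 - (-0.015141)(-0.1556) - (-0.155798)(-0.0131) = -0.59409689
    denominator = 1 - (-0.015141)(-0.0131) - (-0.155798)(-0.1556) = 0.97555943
  phi_33 = -0.59409689 / 0.97555943 = -0.609.
Therefore phi_{33} = -0.6090.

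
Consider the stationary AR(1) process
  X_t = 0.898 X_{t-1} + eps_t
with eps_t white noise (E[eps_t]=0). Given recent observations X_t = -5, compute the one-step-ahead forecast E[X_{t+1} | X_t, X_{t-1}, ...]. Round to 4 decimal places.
E[X_{t+1} \mid \mathcal F_t] = -4.4900

For an AR(p) model X_t = c + sum_i phi_i X_{t-i} + eps_t, the
one-step-ahead conditional mean is
  E[X_{t+1} | X_t, ...] = c + sum_i phi_i X_{t+1-i}.
Substitute known values:
  E[X_{t+1} | ...] = (0.898) * (-5)
                   = -4.4900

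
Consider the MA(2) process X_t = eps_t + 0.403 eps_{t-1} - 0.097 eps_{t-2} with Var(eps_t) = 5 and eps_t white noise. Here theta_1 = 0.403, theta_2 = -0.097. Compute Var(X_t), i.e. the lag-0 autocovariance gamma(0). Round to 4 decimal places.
\gamma(0) = 5.8591

For an MA(q) process X_t = eps_t + sum_i theta_i eps_{t-i} with
Var(eps_t) = sigma^2, the variance is
  gamma(0) = sigma^2 * (1 + sum_i theta_i^2).
  sum_i theta_i^2 = (0.403)^2 + (-0.097)^2 = 0.162409 + 0.009409 = 0.171818.
  gamma(0) = 5 * (1 + 0.171818) = 5 * 1.171818 = 5.85909, which rounds to 5.8591.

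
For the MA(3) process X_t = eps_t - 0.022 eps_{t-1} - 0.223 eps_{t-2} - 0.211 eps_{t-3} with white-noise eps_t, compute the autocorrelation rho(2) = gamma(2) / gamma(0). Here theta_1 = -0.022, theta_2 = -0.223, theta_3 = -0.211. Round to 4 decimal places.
\rho(2) = -0.1995

For an MA(q) process with theta_0 = 1, the autocovariance is
  gamma(k) = sigma^2 * sum_{i=0..q-k} theta_i * theta_{i+k},
and rho(k) = gamma(k) / gamma(0). Sigma^2 cancels.
  numerator   = (1)*(-0.223) + (-0.022)*(-0.211) = -0.218358.
  denominator = (1)^2 + (-0.022)^2 + (-0.223)^2 + (-0.211)^2 = 1.094734.
  rho(2) = -0.218358 / 1.094734 = -0.1995.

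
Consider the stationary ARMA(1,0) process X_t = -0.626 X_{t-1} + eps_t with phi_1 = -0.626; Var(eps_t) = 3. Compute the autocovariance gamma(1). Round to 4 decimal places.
\gamma(1) = -3.0882

Multiply the model equation by X_{t-k} and take expectations. With theta_0 = psi_0 = 1 and psi_j the MA(infinity) weights, this gives
  gamma(k) - sum_i phi_i gamma(k-i) = c_k,
  c_k = sigma^2 * sum_{j=k..q} theta_j psi_{j-k}   (c_k = 0 for k > q),
using gamma(-m) = gamma(m).
Pure AR (q = 0): c_0 = sigma^2 = 3, c_k = 0 for k >= 1.
Equations for k = 0 and k = 1 (AR order 1):
  gamma(0) = phi_1 gamma(1) + c_0
  gamma(1) = phi_1 gamma(0) + c_1
Substituting the second into the first: gamma(0) (1 - phi_1^2) = c_0 + phi_1 c_1, so
  gamma(0) = c_0 / (1 - phi_1^2) = 3 / (1 - (-0.626)^2) = 3 / 0.608124 = 4.933204.
  gamma(1) = phi_1 gamma(0) = (-0.626)(4.933204) = -3.088186.
Therefore gamma(1) = -3.0882 (to 4 decimal places).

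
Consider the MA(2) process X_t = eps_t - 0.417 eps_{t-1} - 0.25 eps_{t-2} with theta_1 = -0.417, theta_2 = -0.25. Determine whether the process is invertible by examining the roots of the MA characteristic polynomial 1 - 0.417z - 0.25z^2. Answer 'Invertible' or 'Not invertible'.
\text{Invertible}

The MA(q) characteristic polynomial is P(z) = 1 - 0.417z - 0.25z^2.
Invertibility requires all roots to lie outside the unit circle, i.e. |z| > 1 for every root.
Set 1 + (-0.417) z + (-0.25) z^2 = 0, i.e. a z^2 + b z + c = 0 with a = -0.25, b = -0.417, c = 1.
Discriminant D = b^2 - 4ac = (-0.417)^2 - 4*(-0.25)*1 = 0.173889 - (-1) = 1.173889.
D >= 0, so the roots are real: z = (-b +/- sqrt(D)) / (2a) = (0.417 +/- 1.083462) / (-0.5).
  z_1 = (0.417 + 1.083462) / (-0.5) = -3.0009,   |z_1| = 3.0009.
  z_2 = (0.417 - 1.083462) / (-0.5) = 1.3329,   |z_2| = 1.3329.
Moduli of all roots: 3.0009, 1.3329.
All moduli strictly greater than 1? Yes.
Verdict: Invertible.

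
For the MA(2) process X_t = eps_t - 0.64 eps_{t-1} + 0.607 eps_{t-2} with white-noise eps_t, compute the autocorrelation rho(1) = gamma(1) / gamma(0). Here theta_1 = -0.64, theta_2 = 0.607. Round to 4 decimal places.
\rho(1) = -0.5784

For an MA(q) process with theta_0 = 1, the autocovariance is
  gamma(k) = sigma^2 * sum_{i=0..q-k} theta_i * theta_{i+k},
and rho(k) = gamma(k) / gamma(0). Sigma^2 cancels.
  numerator   = (1)*(-0.64) + (-0.64)*(0.607) = -1.02848.
  denominator = (1)^2 + (-0.64)^2 + (0.607)^2 = 1.778049.
  rho(1) = -1.02848 / 1.778049 = -0.5784.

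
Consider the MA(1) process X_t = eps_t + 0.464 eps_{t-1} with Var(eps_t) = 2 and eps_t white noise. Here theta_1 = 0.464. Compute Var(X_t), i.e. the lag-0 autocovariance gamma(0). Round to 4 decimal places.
\gamma(0) = 2.4306

For an MA(q) process X_t = eps_t + sum_i theta_i eps_{t-i} with
Var(eps_t) = sigma^2, the variance is
  gamma(0) = sigma^2 * (1 + sum_i theta_i^2).
  sum_i theta_i^2 = (0.464)^2 = 0.215296.
  gamma(0) = 2 * (1 + 0.215296) = 2 * 1.215296 = 2.430592, which rounds to 2.4306.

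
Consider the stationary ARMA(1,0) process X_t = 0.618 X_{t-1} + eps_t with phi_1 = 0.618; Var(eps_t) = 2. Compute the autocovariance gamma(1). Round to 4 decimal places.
\gamma(1) = 1.9998

Multiply the model equation by X_{t-k} and take expectations. With theta_0 = psi_0 = 1 and psi_j the MA(infinity) weights, this gives
  gamma(k) - sum_i phi_i gamma(k-i) = c_k,
  c_k = sigma^2 * sum_{j=k..q} theta_j psi_{j-k}   (c_k = 0 for k > q),
using gamma(-m) = gamma(m).
Pure AR (q = 0): c_0 = sigma^2 = 2, c_k = 0 for k >= 1.
Equations for k = 0 and k = 1 (AR order 1):
  gamma(0) = phi_1 gamma(1) + c_0
  gamma(1) = phi_1 gamma(0) + c_1
Substituting the second into the first: gamma(0) (1 - phi_1^2) = c_0 + phi_1 c_1, so
  gamma(0) = c_0 / (1 - phi_1^2) = 2 / (1 - (0.618)^2) = 2 / 0.618076 = 3.235848.
  gamma(1) = phi_1 gamma(0) = (0.618)(3.235848) = 1.999754.
Therefore gamma(1) = 1.9998 (to 4 decimal places).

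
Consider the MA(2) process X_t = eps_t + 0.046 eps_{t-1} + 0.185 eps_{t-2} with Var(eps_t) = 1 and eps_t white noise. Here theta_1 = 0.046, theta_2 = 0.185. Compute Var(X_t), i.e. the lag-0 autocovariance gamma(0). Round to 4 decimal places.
\gamma(0) = 1.0363

For an MA(q) process X_t = eps_t + sum_i theta_i eps_{t-i} with
Var(eps_t) = sigma^2, the variance is
  gamma(0) = sigma^2 * (1 + sum_i theta_i^2).
  sum_i theta_i^2 = (0.046)^2 + (0.185)^2 = 0.002116 + 0.034225 = 0.036341.
  gamma(0) = 1 * (1 + 0.036341) = 1 * 1.036341 = 1.036341, which rounds to 1.0363.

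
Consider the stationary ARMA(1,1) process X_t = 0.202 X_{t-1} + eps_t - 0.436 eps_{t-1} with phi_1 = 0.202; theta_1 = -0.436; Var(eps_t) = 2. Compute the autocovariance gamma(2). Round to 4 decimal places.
\gamma(2) = -0.0899

Multiply the model equation by X_{t-k} and take expectations. With theta_0 = psi_0 = 1 and psi_j the MA(infinity) weights, this gives
  gamma(k) - sum_i phi_i gamma(k-i) = c_k,
  c_k = sigma^2 * sum_{j=k..q} theta_j psi_{j-k}   (c_k = 0 for k > q),
using gamma(-m) = gamma(m).
psi-weights needed (psi_j = theta_j + sum_i phi_i psi_{j-i}):
  psi_1 = theta_1 + phi_1 = -0.436 + (0.202) = -0.234
Right-hand sides:
  c_0 = sigma^2 (1 + theta_1 psi_1) = 2 * (1 + (-0.436)(-0.234)) = 2 * 1.102024 = 2.204048
  c_1 = sigma^2 theta_1 = 2 * (-0.436) = -0.872
  c_2 = 0
Equations for k = 0 and k = 1 (AR order 1):
  gamma(0) = phi_1 gamma(1) + c_0
  gamma(1) = phi_1 gamma(0) + c_1
Substituting the second into the first: gamma(0) (1 - phi_1^2) = c_0 + phi_1 c_1, so
  gamma(0) = (c_0 + phi_1 c_1) / (1 - phi_1^2) = (2.204048 + (0.202)(-0.872)) / (1 - (0.202)^2) = 2.027904 / 0.959196 = 2.114171.
  gamma(1) = phi_1 gamma(0) + c_1 = (0.202)(2.114171) + (-0.872) = -0.444938.
For k = 2 (> q): gamma(2) = phi_1 gamma(1) = (0.202)(-0.444938) = -0.089877.
Therefore gamma(2) = -0.0899 (to 4 decimal places).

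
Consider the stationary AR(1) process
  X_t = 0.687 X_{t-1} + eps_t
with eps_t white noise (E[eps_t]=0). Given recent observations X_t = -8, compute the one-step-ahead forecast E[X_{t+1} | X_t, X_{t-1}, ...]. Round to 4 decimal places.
E[X_{t+1} \mid \mathcal F_t] = -5.4960

For an AR(p) model X_t = c + sum_i phi_i X_{t-i} + eps_t, the
one-step-ahead conditional mean is
  E[X_{t+1} | X_t, ...] = c + sum_i phi_i X_{t+1-i}.
Substitute known values:
  E[X_{t+1} | ...] = (0.687) * (-8)
                   = -5.4960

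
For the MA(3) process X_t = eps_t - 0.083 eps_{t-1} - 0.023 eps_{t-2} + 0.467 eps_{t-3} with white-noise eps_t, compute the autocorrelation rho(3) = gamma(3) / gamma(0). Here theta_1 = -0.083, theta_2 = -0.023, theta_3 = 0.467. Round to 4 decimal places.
\rho(3) = 0.3811

For an MA(q) process with theta_0 = 1, the autocovariance is
  gamma(k) = sigma^2 * sum_{i=0..q-k} theta_i * theta_{i+k},
and rho(k) = gamma(k) / gamma(0). Sigma^2 cancels.
  numerator   = (1)*(0.467) = 0.467.
  denominator = (1)^2 + (-0.083)^2 + (-0.023)^2 + (0.467)^2 = 1.225507.
  rho(3) = 0.467 / 1.225507 = 0.3811.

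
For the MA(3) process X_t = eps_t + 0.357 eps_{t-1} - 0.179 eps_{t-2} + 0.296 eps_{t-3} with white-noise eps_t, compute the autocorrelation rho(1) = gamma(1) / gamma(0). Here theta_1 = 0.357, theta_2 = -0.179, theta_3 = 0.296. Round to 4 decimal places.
\rho(1) = 0.1925

For an MA(q) process with theta_0 = 1, the autocovariance is
  gamma(k) = sigma^2 * sum_{i=0..q-k} theta_i * theta_{i+k},
and rho(k) = gamma(k) / gamma(0). Sigma^2 cancels.
  numerator   = (1)*(0.357) + (0.357)*(-0.179) + (-0.179)*(0.296) = 0.240113.
  denominator = (1)^2 + (0.357)^2 + (-0.179)^2 + (0.296)^2 = 1.247106.
  rho(1) = 0.240113 / 1.247106 = 0.1925.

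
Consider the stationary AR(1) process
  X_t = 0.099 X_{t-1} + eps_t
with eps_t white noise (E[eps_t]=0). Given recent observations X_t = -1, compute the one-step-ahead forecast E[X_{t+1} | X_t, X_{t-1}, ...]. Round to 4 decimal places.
E[X_{t+1} \mid \mathcal F_t] = -0.0990

For an AR(p) model X_t = c + sum_i phi_i X_{t-i} + eps_t, the
one-step-ahead conditional mean is
  E[X_{t+1} | X_t, ...] = c + sum_i phi_i X_{t+1-i}.
Substitute known values:
  E[X_{t+1} | ...] = (0.099) * (-1)
                   = -0.0990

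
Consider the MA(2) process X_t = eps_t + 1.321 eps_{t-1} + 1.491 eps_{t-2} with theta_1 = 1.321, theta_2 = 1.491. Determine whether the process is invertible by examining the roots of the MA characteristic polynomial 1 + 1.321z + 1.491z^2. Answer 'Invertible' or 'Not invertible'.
\text{Not invertible}

The MA(q) characteristic polynomial is P(z) = 1 + 1.321z + 1.491z^2.
Invertibility requires all roots to lie outside the unit circle, i.e. |z| > 1 for every root.
Set 1 + (1.321) z + (1.491) z^2 = 0, i.e. a z^2 + b z + c = 0 with a = 1.491, b = 1.321, c = 1.
Discriminant D = b^2 - 4ac = (1.321)^2 - 4*(1.491)*1 = 1.745041 - (5.964) = -4.218959.
D < 0, so the roots are the complex-conjugate pair z = (-b +/- i sqrt(-D)) / (2a) = -0.443 +/- 0.6888i.
For a conjugate pair |z|^2 = z * conj(z) = (product of roots) = c/a = 1/(1.491) = 0.670691, so |z| = sqrt(0.670691) = 0.819 for both roots.
Moduli of all roots: 0.8190, 0.8190.
All moduli strictly greater than 1? No.
Verdict: Not invertible.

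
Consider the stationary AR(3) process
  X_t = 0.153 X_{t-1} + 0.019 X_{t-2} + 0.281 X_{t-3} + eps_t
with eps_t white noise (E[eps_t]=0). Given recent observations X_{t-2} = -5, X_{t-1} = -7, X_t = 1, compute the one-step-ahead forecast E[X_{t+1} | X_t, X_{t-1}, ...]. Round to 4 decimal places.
E[X_{t+1} \mid \mathcal F_t] = -1.3850

For an AR(p) model X_t = c + sum_i phi_i X_{t-i} + eps_t, the
one-step-ahead conditional mean is
  E[X_{t+1} | X_t, ...] = c + sum_i phi_i X_{t+1-i}.
Substitute known values:
  E[X_{t+1} | ...] = (0.153) * (1) + (0.019) * (-7) + (0.281) * (-5)
                   = -1.3850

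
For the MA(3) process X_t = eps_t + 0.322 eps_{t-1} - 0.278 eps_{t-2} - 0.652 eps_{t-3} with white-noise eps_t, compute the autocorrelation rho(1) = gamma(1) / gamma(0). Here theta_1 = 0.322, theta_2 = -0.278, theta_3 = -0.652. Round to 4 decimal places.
\rho(1) = 0.2576

For an MA(q) process with theta_0 = 1, the autocovariance is
  gamma(k) = sigma^2 * sum_{i=0..q-k} theta_i * theta_{i+k},
and rho(k) = gamma(k) / gamma(0). Sigma^2 cancels.
  numerator   = (1)*(0.322) + (0.322)*(-0.278) + (-0.278)*(-0.652) = 0.41374.
  denominator = (1)^2 + (0.322)^2 + (-0.278)^2 + (-0.652)^2 = 1.606072.
  rho(1) = 0.41374 / 1.606072 = 0.2576.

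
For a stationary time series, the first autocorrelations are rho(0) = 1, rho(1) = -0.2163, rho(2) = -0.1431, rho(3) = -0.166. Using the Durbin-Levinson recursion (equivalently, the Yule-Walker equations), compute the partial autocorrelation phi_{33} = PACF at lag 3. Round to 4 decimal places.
\phi_{33} = -0.2690

The PACF at lag k is phi_{kk}, the last component of the solution
to the Yule-Walker system G_k phi = r_k where
  (G_k)_{ij} = rho(|i - j|), (r_k)_i = rho(i), i,j = 1..k.
Equivalently, Durbin-Levinson gives phi_{kk} iteratively:
  phi_{11} = rho(1)
  phi_{kk} = [rho(k) - sum_{j=1..k-1} phi_{k-1,j} rho(k-j)]
            / [1 - sum_{j=1..k-1} phi_{k-1,j} rho(j)],
  phi_{k,j} = phi_{k-1,j} - phi_{kk} phi_{k-1,k-j},  j = 1..k-1.
Step k = 1:
  phi_11 = rho(1) = -0.2163.
Step k = 2:
  phi_22 = [rho(2) - phi_11 rho(1)] / [1 - phi_11 rho(1)] = [-0.1431 - (-0.2163)(-0.2163)] / [1 - (-0.2163)(-0.2163)]
         = -0.18988569 / 0.95321431 = -0.199206.
  Update: phi_21 = phi_11 - phi_22 phi_11 = -0.2163 - (-0.199206)(-0.2163) = -0.259388.
Step k = 3:
  phi_33 = [rho(3) - phi_21 rho(2) - phi_22 rho(1)] / [1 - phi_21 rho(1) - phi_22 rho(2)]
    numerator   = -0.166 - (-0.259388)(-0.1431) - (-0.199206)(-0.2163) = -0.24620663
    denominator = 1 - (-0.259388)(-0.2163) - (-0.199206)(-0.1431) = 0.915388
  phi_33 = -0.24620663 / 0.915388 = -0.269.
Therefore phi_{33} = -0.2690.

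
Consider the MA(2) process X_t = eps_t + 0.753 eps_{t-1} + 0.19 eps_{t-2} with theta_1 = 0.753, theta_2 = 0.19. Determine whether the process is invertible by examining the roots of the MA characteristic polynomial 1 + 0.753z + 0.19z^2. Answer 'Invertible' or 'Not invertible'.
\text{Invertible}

The MA(q) characteristic polynomial is P(z) = 1 + 0.753z + 0.19z^2.
Invertibility requires all roots to lie outside the unit circle, i.e. |z| > 1 for every root.
Set 1 + (0.753) z + (0.19) z^2 = 0, i.e. a z^2 + b z + c = 0 with a = 0.19, b = 0.753, c = 1.
Discriminant D = b^2 - 4ac = (0.753)^2 - 4*(0.19)*1 = 0.567009 - (0.76) = -0.192991.
D < 0, so the roots are the complex-conjugate pair z = (-b +/- i sqrt(-D)) / (2a) = -1.9816 +/- 1.1561i.
For a conjugate pair |z|^2 = z * conj(z) = (product of roots) = c/a = 1/(0.19) = 5.263158, so |z| = sqrt(5.263158) = 2.2942 for both roots.
Moduli of all roots: 2.2942, 2.2942.
All moduli strictly greater than 1? Yes.
Verdict: Invertible.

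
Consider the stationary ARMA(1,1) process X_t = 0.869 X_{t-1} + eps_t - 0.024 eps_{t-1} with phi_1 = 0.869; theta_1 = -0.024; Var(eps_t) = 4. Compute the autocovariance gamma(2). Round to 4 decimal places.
\gamma(2) = 11.7463

Multiply the model equation by X_{t-k} and take expectations. With theta_0 = psi_0 = 1 and psi_j the MA(infinity) weights, this gives
  gamma(k) - sum_i phi_i gamma(k-i) = c_k,
  c_k = sigma^2 * sum_{j=k..q} theta_j psi_{j-k}   (c_k = 0 for k > q),
using gamma(-m) = gamma(m).
psi-weights needed (psi_j = theta_j + sum_i phi_i psi_{j-i}):
  psi_1 = theta_1 + phi_1 = -0.024 + (0.869) = 0.845
Right-hand sides:
  c_0 = sigma^2 (1 + theta_1 psi_1) = 4 * (1 + (-0.024)(0.845)) = 4 * 0.97972 = 3.91888
  c_1 = sigma^2 theta_1 = 4 * (-0.024) = -0.096
  c_2 = 0
Equations for k = 0 and k = 1 (AR order 1):
  gamma(0) = phi_1 gamma(1) + c_0
  gamma(1) = phi_1 gamma(0) + c_1
Substituting the second into the first: gamma(0) (1 - phi_1^2) = c_0 + phi_1 c_1, so
  gamma(0) = (c_0 + phi_1 c_1) / (1 - phi_1^2) = (3.91888 + (0.869)(-0.096)) / (1 - (0.869)^2) = 3.835456 / 0.244839 = 15.665217.
  gamma(1) = phi_1 gamma(0) + c_1 = (0.869)(15.665217) + (-0.096) = 13.517073.
For k = 2 (> q): gamma(2) = phi_1 gamma(1) = (0.869)(13.517073) = 11.746337.
Therefore gamma(2) = 11.7463 (to 4 decimal places).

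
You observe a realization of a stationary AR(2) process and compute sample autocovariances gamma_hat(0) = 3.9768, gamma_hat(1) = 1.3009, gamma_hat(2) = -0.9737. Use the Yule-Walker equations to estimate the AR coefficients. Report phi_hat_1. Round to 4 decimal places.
\hat\phi_{1} = 0.4560

The Yule-Walker equations for an AR(p) process read, in matrix form,
  Gamma_p phi = r_p,   with   (Gamma_p)_{ij} = gamma(|i - j|),
                       (r_p)_i = gamma(i),   i,j = 1..p.
Substitute the sample gammas (Toeplitz matrix and right-hand side of size 2):
  Gamma_p = [[3.9768, 1.3009], [1.3009, 3.9768]]
  r_p     = [1.3009, -0.9737]
Written out:
  3.9768 phi_1 + 1.3009 phi_2 = 1.3009
  1.3009 phi_1 + 3.9768 phi_2 = -0.9737
Solve by Cramer's rule:
  det = gamma(0)^2 - gamma(1)^2 = (3.9768)^2 - (1.3009)^2 = 15.81493824 - 1.69234081 = 14.12259743
  phi_hat_1 = [gamma(1) gamma(0) - gamma(1) gamma(2)] / det = [(1.3009)(3.9768) - (1.3009)(-0.9737)] / 14.12259743 = 6.44010545 / 14.12259743 = 0.456
  phi_hat_2 = [gamma(0) gamma(2) - gamma(1)^2] / det = [(3.9768)(-0.9737) - (1.3009)^2] / 14.12259743 = -5.56455097 / 14.12259743 = -0.394
So phi_hat = [0.4560, -0.3940].
Therefore phi_hat_1 = 0.4560.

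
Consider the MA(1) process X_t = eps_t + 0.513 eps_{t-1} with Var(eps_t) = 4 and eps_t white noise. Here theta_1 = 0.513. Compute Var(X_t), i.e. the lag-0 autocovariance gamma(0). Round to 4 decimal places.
\gamma(0) = 5.0527

For an MA(q) process X_t = eps_t + sum_i theta_i eps_{t-i} with
Var(eps_t) = sigma^2, the variance is
  gamma(0) = sigma^2 * (1 + sum_i theta_i^2).
  sum_i theta_i^2 = (0.513)^2 = 0.263169.
  gamma(0) = 4 * (1 + 0.263169) = 4 * 1.263169 = 5.052676, which rounds to 5.0527.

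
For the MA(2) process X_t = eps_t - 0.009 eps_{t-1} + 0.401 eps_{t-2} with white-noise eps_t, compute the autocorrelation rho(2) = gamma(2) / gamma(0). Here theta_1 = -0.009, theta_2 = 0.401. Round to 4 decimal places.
\rho(2) = 0.3454

For an MA(q) process with theta_0 = 1, the autocovariance is
  gamma(k) = sigma^2 * sum_{i=0..q-k} theta_i * theta_{i+k},
and rho(k) = gamma(k) / gamma(0). Sigma^2 cancels.
  numerator   = (1)*(0.401) = 0.401.
  denominator = (1)^2 + (-0.009)^2 + (0.401)^2 = 1.160882.
  rho(2) = 0.401 / 1.160882 = 0.3454.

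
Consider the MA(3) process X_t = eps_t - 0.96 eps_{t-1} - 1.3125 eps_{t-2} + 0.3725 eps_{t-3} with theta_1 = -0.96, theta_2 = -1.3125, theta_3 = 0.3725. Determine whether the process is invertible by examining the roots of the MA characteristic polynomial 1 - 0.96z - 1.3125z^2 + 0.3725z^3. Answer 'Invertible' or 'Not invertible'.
\text{Not invertible}

The MA(q) characteristic polynomial is P(z) = 1 - 0.96z - 1.3125z^2 + 0.3725z^3.
Invertibility requires all roots to lie outside the unit circle, i.e. |z| > 1 for every root.
Degree 3: look for a simple real root z0 first, then factor out (1 - z/z0) and solve the remaining quadratic.
Testing z0 = 4: P(4) = 1 + (-0.96)(4) + (-1.3125)(4)^2 + (0.3725)(4)^3
  = 1 + (-3.84) + (-21) + (23.84) = 0.  So z_0 = 4 is a root, |z_0| = 4.
Divide out the factor (1 - 0.25 z) = (1 - z/z0) (since 1/z0 = 0.25):
  P(z) = (1 - 0.25 z)(1 + (-0.71) z + (-1.49) z^2)
  [check: z-coef -0.71 - (0.25) = -0.96; z^2-coef -1.49 - (0.25)(-0.71) = -1.3125; z^3-coef -(0.25)(-1.49) = 0.3725.]
Remaining roots from the quadratic factor 1 + (-0.71) z + (-1.49) z^2:
  Set 1 + (-0.71) z + (-1.49) z^2 = 0, i.e. a z^2 + b z + c = 0 with a = -1.49, b = -0.71, c = 1.
  Discriminant D = b^2 - 4ac = (-0.71)^2 - 4*(-1.49)*1 = 0.5041 - (-5.96) = 6.4641.
  D >= 0, so the roots are real: z = (-b +/- sqrt(D)) / (2a) = (0.71 +/- 2.542459) / (-2.98).
    z_1 = (0.71 + 2.542459) / (-2.98) = -1.0914,   |z_1| = 1.0914.
    z_2 = (0.71 - 2.542459) / (-2.98) = 0.6149,   |z_2| = 0.6149.
Moduli of all roots: 4.0000, 1.0914, 0.6149.
All moduli strictly greater than 1? No.
Verdict: Not invertible.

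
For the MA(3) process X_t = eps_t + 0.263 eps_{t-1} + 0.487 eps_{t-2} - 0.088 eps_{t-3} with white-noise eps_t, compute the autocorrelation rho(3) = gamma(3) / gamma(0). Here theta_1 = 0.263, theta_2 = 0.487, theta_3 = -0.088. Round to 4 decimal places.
\rho(3) = -0.0670

For an MA(q) process with theta_0 = 1, the autocovariance is
  gamma(k) = sigma^2 * sum_{i=0..q-k} theta_i * theta_{i+k},
and rho(k) = gamma(k) / gamma(0). Sigma^2 cancels.
  numerator   = (1)*(-0.088) = -0.088.
  denominator = (1)^2 + (0.263)^2 + (0.487)^2 + (-0.088)^2 = 1.314082.
  rho(3) = -0.088 / 1.314082 = -0.0670.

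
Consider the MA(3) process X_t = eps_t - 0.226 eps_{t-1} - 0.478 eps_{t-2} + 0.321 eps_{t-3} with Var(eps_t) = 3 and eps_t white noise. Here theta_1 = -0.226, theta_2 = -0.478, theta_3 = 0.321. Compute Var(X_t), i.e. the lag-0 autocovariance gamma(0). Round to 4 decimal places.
\gamma(0) = 4.1478

For an MA(q) process X_t = eps_t + sum_i theta_i eps_{t-i} with
Var(eps_t) = sigma^2, the variance is
  gamma(0) = sigma^2 * (1 + sum_i theta_i^2).
  sum_i theta_i^2 = (-0.226)^2 + (-0.478)^2 + (0.321)^2 = 0.051076 + 0.228484 + 0.103041 = 0.382601.
  gamma(0) = 3 * (1 + 0.382601) = 3 * 1.382601 = 4.147803, which rounds to 4.1478.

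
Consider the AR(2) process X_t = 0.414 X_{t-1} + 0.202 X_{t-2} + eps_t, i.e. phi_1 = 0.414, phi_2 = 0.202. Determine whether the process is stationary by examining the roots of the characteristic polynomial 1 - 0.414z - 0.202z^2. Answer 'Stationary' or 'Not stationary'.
\text{Stationary}

The AR(p) characteristic polynomial is P(z) = 1 - 0.414z - 0.202z^2.
Stationarity requires all roots to lie outside the unit circle, i.e. |z| > 1 for every root.
Set 1 + (-0.414) z + (-0.202) z^2 = 0, i.e. a z^2 + b z + c = 0 with a = -0.202, b = -0.414, c = 1.
Discriminant D = b^2 - 4ac = (-0.414)^2 - 4*(-0.202)*1 = 0.171396 - (-0.808) = 0.979396.
D >= 0, so the roots are real: z = (-b +/- sqrt(D)) / (2a) = (0.414 +/- 0.989644) / (-0.404).
  z_1 = (0.414 + 0.989644) / (-0.404) = -3.4744,   |z_1| = 3.4744.
  z_2 = (0.414 - 0.989644) / (-0.404) = 1.4249,   |z_2| = 1.4249.
Moduli of all roots: 3.4744, 1.4249.
All moduli strictly greater than 1? Yes.
Verdict: Stationary.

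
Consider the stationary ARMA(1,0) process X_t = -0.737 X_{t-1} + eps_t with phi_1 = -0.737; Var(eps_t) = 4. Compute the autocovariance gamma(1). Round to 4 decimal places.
\gamma(1) = -6.4532

Multiply the model equation by X_{t-k} and take expectations. With theta_0 = psi_0 = 1 and psi_j the MA(infinity) weights, this gives
  gamma(k) - sum_i phi_i gamma(k-i) = c_k,
  c_k = sigma^2 * sum_{j=k..q} theta_j psi_{j-k}   (c_k = 0 for k > q),
using gamma(-m) = gamma(m).
Pure AR (q = 0): c_0 = sigma^2 = 4, c_k = 0 for k >= 1.
Equations for k = 0 and k = 1 (AR order 1):
  gamma(0) = phi_1 gamma(1) + c_0
  gamma(1) = phi_1 gamma(0) + c_1
Substituting the second into the first: gamma(0) (1 - phi_1^2) = c_0 + phi_1 c_1, so
  gamma(0) = c_0 / (1 - phi_1^2) = 4 / (1 - (-0.737)^2) = 4 / 0.456831 = 8.755973.
  gamma(1) = phi_1 gamma(0) = (-0.737)(8.755973) = -6.453152.
Therefore gamma(1) = -6.4532 (to 4 decimal places).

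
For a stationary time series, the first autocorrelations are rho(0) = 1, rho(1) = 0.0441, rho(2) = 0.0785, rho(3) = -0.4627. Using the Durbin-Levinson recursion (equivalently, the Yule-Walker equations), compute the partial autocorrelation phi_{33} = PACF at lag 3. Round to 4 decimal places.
\phi_{33} = -0.4730

The PACF at lag k is phi_{kk}, the last component of the solution
to the Yule-Walker system G_k phi = r_k where
  (G_k)_{ij} = rho(|i - j|), (r_k)_i = rho(i), i,j = 1..k.
Equivalently, Durbin-Levinson gives phi_{kk} iteratively:
  phi_{11} = rho(1)
  phi_{kk} = [rho(k) - sum_{j=1..k-1} phi_{k-1,j} rho(k-j)]
            / [1 - sum_{j=1..k-1} phi_{k-1,j} rho(j)],
  phi_{k,j} = phi_{k-1,j} - phi_{kk} phi_{k-1,k-j},  j = 1..k-1.
Step k = 1:
  phi_11 = rho(1) = 0.0441.
Step k = 2:
  phi_22 = [rho(2) - phi_11 rho(1)] / [1 - phi_11 rho(1)] = [0.0785 - (0.0441)(0.0441)] / [1 - (0.0441)(0.0441)]
         = 0.07655519 / 0.99805519 = 0.076704.
  Update: phi_21 = phi_11 - phi_22 phi_11 = 0.0441 - (0.076704)(0.0441) = 0.040717.
Step k = 3:
  phi_33 = [rho(3) - phi_21 rho(2) - phi_22 rho(1)] / [1 - phi_21 rho(1) - phi_22 rho(2)]
    numerator   = -0.4627 - (0.040717)(0.0785) - (0.076704)(0.0441) = -0.46927897
    denominator = 1 - (0.040717)(0.0441) - (0.076704)(0.0785) = 0.99218307
  phi_33 = -0.46927897 / 0.99218307 = -0.473.
Therefore phi_{33} = -0.4730.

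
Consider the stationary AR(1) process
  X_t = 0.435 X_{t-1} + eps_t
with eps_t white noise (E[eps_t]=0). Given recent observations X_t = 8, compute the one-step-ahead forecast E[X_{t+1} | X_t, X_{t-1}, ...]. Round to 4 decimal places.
E[X_{t+1} \mid \mathcal F_t] = 3.4800

For an AR(p) model X_t = c + sum_i phi_i X_{t-i} + eps_t, the
one-step-ahead conditional mean is
  E[X_{t+1} | X_t, ...] = c + sum_i phi_i X_{t+1-i}.
Substitute known values:
  E[X_{t+1} | ...] = (0.435) * (8)
                   = 3.4800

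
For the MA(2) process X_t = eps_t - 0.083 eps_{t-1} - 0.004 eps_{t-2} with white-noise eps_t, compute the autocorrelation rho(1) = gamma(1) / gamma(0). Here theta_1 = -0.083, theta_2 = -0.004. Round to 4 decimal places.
\rho(1) = -0.0821

For an MA(q) process with theta_0 = 1, the autocovariance is
  gamma(k) = sigma^2 * sum_{i=0..q-k} theta_i * theta_{i+k},
and rho(k) = gamma(k) / gamma(0). Sigma^2 cancels.
  numerator   = (1)*(-0.083) + (-0.083)*(-0.004) = -0.082668.
  denominator = (1)^2 + (-0.083)^2 + (-0.004)^2 = 1.006905.
  rho(1) = -0.082668 / 1.006905 = -0.0821.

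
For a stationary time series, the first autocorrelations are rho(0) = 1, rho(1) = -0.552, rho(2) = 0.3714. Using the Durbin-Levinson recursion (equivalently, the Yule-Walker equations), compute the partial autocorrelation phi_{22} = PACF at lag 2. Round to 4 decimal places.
\phi_{22} = 0.0959

The PACF at lag k is phi_{kk}, the last component of the solution
to the Yule-Walker system G_k phi = r_k where
  (G_k)_{ij} = rho(|i - j|), (r_k)_i = rho(i), i,j = 1..k.
Equivalently, Durbin-Levinson gives phi_{kk} iteratively:
  phi_{11} = rho(1)
  phi_{kk} = [rho(k) - sum_{j=1..k-1} phi_{k-1,j} rho(k-j)]
            / [1 - sum_{j=1..k-1} phi_{k-1,j} rho(j)],
  phi_{k,j} = phi_{k-1,j} - phi_{kk} phi_{k-1,k-j},  j = 1..k-1.
Step k = 1:
  phi_11 = rho(1) = -0.552.
Step k = 2:
  phi_22 = [rho(2) - phi_11 rho(1)] / [1 - phi_11 rho(1)] = [0.3714 - (-0.552)(-0.552)] / [1 - (-0.552)(-0.552)]
         = 0.066696 / 0.695296 = 0.0959.
Therefore phi_{22} = 0.0959.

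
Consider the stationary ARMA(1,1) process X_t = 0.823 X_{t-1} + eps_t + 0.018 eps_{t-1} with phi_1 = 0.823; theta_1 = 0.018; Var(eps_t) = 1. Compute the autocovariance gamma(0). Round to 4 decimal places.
\gamma(0) = 3.1920

Multiply the model equation by X_{t-k} and take expectations. With theta_0 = psi_0 = 1 and psi_j the MA(infinity) weights, this gives
  gamma(k) - sum_i phi_i gamma(k-i) = c_k,
  c_k = sigma^2 * sum_{j=k..q} theta_j psi_{j-k}   (c_k = 0 for k > q),
using gamma(-m) = gamma(m).
psi-weights needed (psi_j = theta_j + sum_i phi_i psi_{j-i}):
  psi_1 = theta_1 + phi_1 = 0.018 + (0.823) = 0.841
Right-hand sides:
  c_0 = sigma^2 (1 + theta_1 psi_1) = 1 * (1 + (0.018)(0.841)) = 1 * 1.015138 = 1.015138
  c_1 = sigma^2 theta_1 = 1 * (0.018) = 0.018
  c_2 = 0
Equations for k = 0 and k = 1 (AR order 1):
  gamma(0) = phi_1 gamma(1) + c_0
  gamma(1) = phi_1 gamma(0) + c_1
Substituting the second into the first: gamma(0) (1 - phi_1^2) = c_0 + phi_1 c_1, so
  gamma(0) = (c_0 + phi_1 c_1) / (1 - phi_1^2) = (1.015138 + (0.823)(0.018)) / (1 - (0.823)^2) = 1.029952 / 0.322671 = 3.191957.
Therefore gamma(0) = 3.1920 (to 4 decimal places).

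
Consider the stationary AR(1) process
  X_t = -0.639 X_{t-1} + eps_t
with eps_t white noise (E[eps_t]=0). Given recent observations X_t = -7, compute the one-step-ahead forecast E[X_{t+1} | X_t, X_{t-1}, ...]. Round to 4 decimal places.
E[X_{t+1} \mid \mathcal F_t] = 4.4730

For an AR(p) model X_t = c + sum_i phi_i X_{t-i} + eps_t, the
one-step-ahead conditional mean is
  E[X_{t+1} | X_t, ...] = c + sum_i phi_i X_{t+1-i}.
Substitute known values:
  E[X_{t+1} | ...] = (-0.639) * (-7)
                   = 4.4730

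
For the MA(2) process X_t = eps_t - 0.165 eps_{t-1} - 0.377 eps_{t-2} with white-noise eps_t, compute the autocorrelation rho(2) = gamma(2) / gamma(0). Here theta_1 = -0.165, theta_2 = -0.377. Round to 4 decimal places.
\rho(2) = -0.3224

For an MA(q) process with theta_0 = 1, the autocovariance is
  gamma(k) = sigma^2 * sum_{i=0..q-k} theta_i * theta_{i+k},
and rho(k) = gamma(k) / gamma(0). Sigma^2 cancels.
  numerator   = (1)*(-0.377) = -0.377.
  denominator = (1)^2 + (-0.165)^2 + (-0.377)^2 = 1.169354.
  rho(2) = -0.377 / 1.169354 = -0.3224.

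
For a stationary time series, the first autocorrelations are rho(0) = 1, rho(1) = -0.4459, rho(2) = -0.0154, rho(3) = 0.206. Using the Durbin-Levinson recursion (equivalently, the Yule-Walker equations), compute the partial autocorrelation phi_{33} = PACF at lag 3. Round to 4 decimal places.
\phi_{33} = 0.1049

The PACF at lag k is phi_{kk}, the last component of the solution
to the Yule-Walker system G_k phi = r_k where
  (G_k)_{ij} = rho(|i - j|), (r_k)_i = rho(i), i,j = 1..k.
Equivalently, Durbin-Levinson gives phi_{kk} iteratively:
  phi_{11} = rho(1)
  phi_{kk} = [rho(k) - sum_{j=1..k-1} phi_{k-1,j} rho(k-j)]
            / [1 - sum_{j=1..k-1} phi_{k-1,j} rho(j)],
  phi_{k,j} = phi_{k-1,j} - phi_{kk} phi_{k-1,k-j},  j = 1..k-1.
Step k = 1:
  phi_11 = rho(1) = -0.4459.
Step k = 2:
  phi_22 = [rho(2) - phi_11 rho(1)] / [1 - phi_11 rho(1)] = [-0.0154 - (-0.4459)(-0.4459)] / [1 - (-0.4459)(-0.4459)]
         = -0.21422681 / 0.80117319 = -0.267391.
  Update: phi_21 = phi_11 - phi_22 phi_11 = -0.4459 - (-0.267391)(-0.4459) = -0.56513.
Step k = 3:
  phi_33 = [rho(3) - phi_21 rho(2) - phi_22 rho(1)] / [1 - phi_21 rho(1) - phi_22 rho(2)]
    numerator   = 0.206 - (-0.56513)(-0.0154) - (-0.267391)(-0.4459) = 0.07806718
    denominator = 1 - (-0.56513)(-0.4459) - (-0.267391)(-0.0154) = 0.74389079
  phi_33 = 0.07806718 / 0.74389079 = 0.1049.
Therefore phi_{33} = 0.1049.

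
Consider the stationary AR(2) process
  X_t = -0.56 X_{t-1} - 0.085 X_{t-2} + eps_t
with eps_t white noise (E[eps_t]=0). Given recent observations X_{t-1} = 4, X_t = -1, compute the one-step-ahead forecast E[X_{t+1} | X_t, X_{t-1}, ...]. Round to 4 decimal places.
E[X_{t+1} \mid \mathcal F_t] = 0.2200

For an AR(p) model X_t = c + sum_i phi_i X_{t-i} + eps_t, the
one-step-ahead conditional mean is
  E[X_{t+1} | X_t, ...] = c + sum_i phi_i X_{t+1-i}.
Substitute known values:
  E[X_{t+1} | ...] = (-0.56) * (-1) + (-0.085) * (4)
                   = 0.2200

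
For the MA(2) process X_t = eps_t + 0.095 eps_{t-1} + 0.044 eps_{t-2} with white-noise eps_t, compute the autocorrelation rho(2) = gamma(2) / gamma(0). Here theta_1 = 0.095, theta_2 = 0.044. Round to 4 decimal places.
\rho(2) = 0.0435

For an MA(q) process with theta_0 = 1, the autocovariance is
  gamma(k) = sigma^2 * sum_{i=0..q-k} theta_i * theta_{i+k},
and rho(k) = gamma(k) / gamma(0). Sigma^2 cancels.
  numerator   = (1)*(0.044) = 0.044.
  denominator = (1)^2 + (0.095)^2 + (0.044)^2 = 1.010961.
  rho(2) = 0.044 / 1.010961 = 0.0435.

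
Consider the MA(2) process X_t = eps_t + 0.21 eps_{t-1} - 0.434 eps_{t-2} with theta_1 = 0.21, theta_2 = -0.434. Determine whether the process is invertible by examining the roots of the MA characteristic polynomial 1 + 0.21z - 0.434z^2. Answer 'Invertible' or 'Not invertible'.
\text{Invertible}

The MA(q) characteristic polynomial is P(z) = 1 + 0.21z - 0.434z^2.
Invertibility requires all roots to lie outside the unit circle, i.e. |z| > 1 for every root.
Set 1 + (0.21) z + (-0.434) z^2 = 0, i.e. a z^2 + b z + c = 0 with a = -0.434, b = 0.21, c = 1.
Discriminant D = b^2 - 4ac = (0.21)^2 - 4*(-0.434)*1 = 0.0441 - (-1.736) = 1.7801.
D >= 0, so the roots are real: z = (-b +/- sqrt(D)) / (2a) = (-0.21 +/- 1.334204) / (-0.868).
  z_1 = (-0.21 + 1.334204) / (-0.868) = -1.2952,   |z_1| = 1.2952.
  z_2 = (-0.21 - 1.334204) / (-0.868) = 1.779,   |z_2| = 1.779.
Moduli of all roots: 1.2952, 1.7790.
All moduli strictly greater than 1? Yes.
Verdict: Invertible.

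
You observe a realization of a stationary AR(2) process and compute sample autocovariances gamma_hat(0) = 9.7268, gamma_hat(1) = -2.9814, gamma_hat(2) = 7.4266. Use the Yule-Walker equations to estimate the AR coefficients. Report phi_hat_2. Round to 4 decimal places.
\hat\phi_{2} = 0.7390

The Yule-Walker equations for an AR(p) process read, in matrix form,
  Gamma_p phi = r_p,   with   (Gamma_p)_{ij} = gamma(|i - j|),
                       (r_p)_i = gamma(i),   i,j = 1..p.
Substitute the sample gammas (Toeplitz matrix and right-hand side of size 2):
  Gamma_p = [[9.7268, -2.9814], [-2.9814, 9.7268]]
  r_p     = [-2.9814, 7.4266]
Written out:
  9.7268 phi_1 - 2.9814 phi_2 = -2.9814
  -2.9814 phi_1 + 9.7268 phi_2 = 7.4266
Solve by Cramer's rule:
  det = gamma(0)^2 - gamma(1)^2 = (9.7268)^2 - (-2.9814)^2 = 94.61063824 - 8.88874596 = 85.72189228
  phi_hat_1 = [gamma(1) gamma(0) - gamma(1) gamma(2)] / det = [(-2.9814)(9.7268) - (-2.9814)(7.4266)] / 85.72189228 = -6.85781628 / 85.72189228 = -0.08
  phi_hat_2 = [gamma(0) gamma(2) - gamma(1)^2] / det = [(9.7268)(7.4266) - (-2.9814)^2] / 85.72189228 = 63.34830692 / 85.72189228 = 0.739
So phi_hat = [-0.0800, 0.7390].
Therefore phi_hat_2 = 0.7390.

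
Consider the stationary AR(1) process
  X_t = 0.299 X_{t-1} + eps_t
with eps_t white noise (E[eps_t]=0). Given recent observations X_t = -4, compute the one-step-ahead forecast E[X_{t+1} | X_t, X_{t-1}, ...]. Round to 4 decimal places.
E[X_{t+1} \mid \mathcal F_t] = -1.1960

For an AR(p) model X_t = c + sum_i phi_i X_{t-i} + eps_t, the
one-step-ahead conditional mean is
  E[X_{t+1} | X_t, ...] = c + sum_i phi_i X_{t+1-i}.
Substitute known values:
  E[X_{t+1} | ...] = (0.299) * (-4)
                   = -1.1960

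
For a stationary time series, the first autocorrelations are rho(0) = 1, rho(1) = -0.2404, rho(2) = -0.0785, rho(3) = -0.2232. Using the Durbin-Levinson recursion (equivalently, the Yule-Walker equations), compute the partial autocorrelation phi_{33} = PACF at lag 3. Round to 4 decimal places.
\phi_{33} = -0.3031

The PACF at lag k is phi_{kk}, the last component of the solution
to the Yule-Walker system G_k phi = r_k where
  (G_k)_{ij} = rho(|i - j|), (r_k)_i = rho(i), i,j = 1..k.
Equivalently, Durbin-Levinson gives phi_{kk} iteratively:
  phi_{11} = rho(1)
  phi_{kk} = [rho(k) - sum_{j=1..k-1} phi_{k-1,j} rho(k-j)]
            / [1 - sum_{j=1..k-1} phi_{k-1,j} rho(j)],
  phi_{k,j} = phi_{k-1,j} - phi_{kk} phi_{k-1,k-j},  j = 1..k-1.
Step k = 1:
  phi_11 = rho(1) = -0.2404.
Step k = 2:
  phi_22 = [rho(2) - phi_11 rho(1)] / [1 - phi_11 rho(1)] = [-0.0785 - (-0.2404)(-0.2404)] / [1 - (-0.2404)(-0.2404)]
         = -0.13629216 / 0.94220784 = -0.144652.
  Update: phi_21 = phi_11 - phi_22 phi_11 = -0.2404 - (-0.144652)(-0.2404) = -0.275174.
Step k = 3:
  phi_33 = [rho(3) - phi_21 rho(2) - phi_22 rho(1)] / [1 - phi_21 rho(1) - phi_22 rho(2)]
    numerator   = -0.2232 - (-0.275174)(-0.0785) - (-0.144652)(-0.2404) = -0.2795755
    denominator = 1 - (-0.275174)(-0.2404) - (-0.144652)(-0.0785) = 0.92249292
  phi_33 = -0.2795755 / 0.92249292 = -0.3031.
Therefore phi_{33} = -0.3031.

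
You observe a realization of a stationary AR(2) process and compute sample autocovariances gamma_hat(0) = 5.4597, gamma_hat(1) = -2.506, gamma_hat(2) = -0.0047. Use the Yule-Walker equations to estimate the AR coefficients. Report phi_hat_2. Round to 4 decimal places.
\hat\phi_{2} = -0.2680

The Yule-Walker equations for an AR(p) process read, in matrix form,
  Gamma_p phi = r_p,   with   (Gamma_p)_{ij} = gamma(|i - j|),
                       (r_p)_i = gamma(i),   i,j = 1..p.
Substitute the sample gammas (Toeplitz matrix and right-hand side of size 2):
  Gamma_p = [[5.4597, -2.506], [-2.506, 5.4597]]
  r_p     = [-2.506, -0.0047]
Written out:
  5.4597 phi_1 - 2.506 phi_2 = -2.506
  -2.506 phi_1 + 5.4597 phi_2 = -0.0047
Solve by Cramer's rule:
  det = gamma(0)^2 - gamma(1)^2 = (5.4597)^2 - (-2.506)^2 = 29.80832409 - 6.280036 = 23.52828809
  phi_hat_1 = [gamma(1) gamma(0) - gamma(1) gamma(2)] / det = [(-2.506)(5.4597) - (-2.506)(-0.0047)] / 23.52828809 = -13.6937864 / 23.52828809 = -0.582
  phi_hat_2 = [gamma(0) gamma(2) - gamma(1)^2] / det = [(5.4597)(-0.0047) - (-2.506)^2] / 23.52828809 = -6.30569659 / 23.52828809 = -0.268
So phi_hat = [-0.5820, -0.2680].
Therefore phi_hat_2 = -0.2680.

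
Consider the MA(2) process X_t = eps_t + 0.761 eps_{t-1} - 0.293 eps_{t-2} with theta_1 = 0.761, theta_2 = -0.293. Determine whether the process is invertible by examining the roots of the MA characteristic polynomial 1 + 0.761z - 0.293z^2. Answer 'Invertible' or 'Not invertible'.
\text{Not invertible}

The MA(q) characteristic polynomial is P(z) = 1 + 0.761z - 0.293z^2.
Invertibility requires all roots to lie outside the unit circle, i.e. |z| > 1 for every root.
Set 1 + (0.761) z + (-0.293) z^2 = 0, i.e. a z^2 + b z + c = 0 with a = -0.293, b = 0.761, c = 1.
Discriminant D = b^2 - 4ac = (0.761)^2 - 4*(-0.293)*1 = 0.579121 - (-1.172) = 1.751121.
D >= 0, so the roots are real: z = (-b +/- sqrt(D)) / (2a) = (-0.761 +/- 1.323299) / (-0.586).
  z_1 = (-0.761 + 1.323299) / (-0.586) = -0.9596,   |z_1| = 0.9596.
  z_2 = (-0.761 - 1.323299) / (-0.586) = 3.5568,   |z_2| = 3.5568.
Moduli of all roots: 0.9596, 3.5568.
All moduli strictly greater than 1? No.
Verdict: Not invertible.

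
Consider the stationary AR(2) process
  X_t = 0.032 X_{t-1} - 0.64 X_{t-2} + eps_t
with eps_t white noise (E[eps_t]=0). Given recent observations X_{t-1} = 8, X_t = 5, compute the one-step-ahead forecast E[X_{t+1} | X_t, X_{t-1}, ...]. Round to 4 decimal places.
E[X_{t+1} \mid \mathcal F_t] = -4.9600

For an AR(p) model X_t = c + sum_i phi_i X_{t-i} + eps_t, the
one-step-ahead conditional mean is
  E[X_{t+1} | X_t, ...] = c + sum_i phi_i X_{t+1-i}.
Substitute known values:
  E[X_{t+1} | ...] = (0.032) * (5) + (-0.64) * (8)
                   = -4.9600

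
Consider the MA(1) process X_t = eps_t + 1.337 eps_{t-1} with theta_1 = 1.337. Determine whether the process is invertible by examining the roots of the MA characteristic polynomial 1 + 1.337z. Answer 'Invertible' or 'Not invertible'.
\text{Not invertible}

The MA(q) characteristic polynomial is P(z) = 1 + 1.337z.
Invertibility requires all roots to lie outside the unit circle, i.e. |z| > 1 for every root.
This is linear in z: 1 + (1.337) z = 0  =>  z = -1/(1.337) = -0.747943,  |z| = 0.747943.
Moduli of all roots: 0.7479.
All moduli strictly greater than 1? No.
Verdict: Not invertible.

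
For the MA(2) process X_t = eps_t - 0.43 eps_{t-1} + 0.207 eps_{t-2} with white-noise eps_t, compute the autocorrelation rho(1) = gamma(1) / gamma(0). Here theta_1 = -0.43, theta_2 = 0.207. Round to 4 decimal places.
\rho(1) = -0.4227

For an MA(q) process with theta_0 = 1, the autocovariance is
  gamma(k) = sigma^2 * sum_{i=0..q-k} theta_i * theta_{i+k},
and rho(k) = gamma(k) / gamma(0). Sigma^2 cancels.
  numerator   = (1)*(-0.43) + (-0.43)*(0.207) = -0.51901.
  denominator = (1)^2 + (-0.43)^2 + (0.207)^2 = 1.227749.
  rho(1) = -0.51901 / 1.227749 = -0.4227.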